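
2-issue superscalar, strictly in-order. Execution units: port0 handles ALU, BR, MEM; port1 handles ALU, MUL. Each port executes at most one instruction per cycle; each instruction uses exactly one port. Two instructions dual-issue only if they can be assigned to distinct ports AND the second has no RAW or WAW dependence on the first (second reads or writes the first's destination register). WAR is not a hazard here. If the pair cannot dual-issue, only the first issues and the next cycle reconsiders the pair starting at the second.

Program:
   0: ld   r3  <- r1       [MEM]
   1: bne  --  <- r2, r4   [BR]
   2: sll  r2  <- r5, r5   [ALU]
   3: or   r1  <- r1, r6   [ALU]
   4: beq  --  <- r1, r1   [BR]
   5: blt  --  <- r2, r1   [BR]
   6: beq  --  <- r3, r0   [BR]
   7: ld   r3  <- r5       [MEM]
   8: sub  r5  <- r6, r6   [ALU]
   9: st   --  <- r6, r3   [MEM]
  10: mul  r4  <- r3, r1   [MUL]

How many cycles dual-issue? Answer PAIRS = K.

  cy0 -> i0 (ld) no-port MEM/BR
  cy1 -> i1/i2 (bne/sll) 2-wide
  cy2 -> i3 (or) RAW r1
  cy3 -> i4 (beq) no-port BR/BR
  cy4 -> i5 (blt) no-port BR/BR
  cy5 -> i6 (beq) no-port BR/MEM
  cy6 -> i7/i8 (ld/sub) 2-wide
  cy7 -> i9/i10 (st/mul) 2-wide

PAIRS = 3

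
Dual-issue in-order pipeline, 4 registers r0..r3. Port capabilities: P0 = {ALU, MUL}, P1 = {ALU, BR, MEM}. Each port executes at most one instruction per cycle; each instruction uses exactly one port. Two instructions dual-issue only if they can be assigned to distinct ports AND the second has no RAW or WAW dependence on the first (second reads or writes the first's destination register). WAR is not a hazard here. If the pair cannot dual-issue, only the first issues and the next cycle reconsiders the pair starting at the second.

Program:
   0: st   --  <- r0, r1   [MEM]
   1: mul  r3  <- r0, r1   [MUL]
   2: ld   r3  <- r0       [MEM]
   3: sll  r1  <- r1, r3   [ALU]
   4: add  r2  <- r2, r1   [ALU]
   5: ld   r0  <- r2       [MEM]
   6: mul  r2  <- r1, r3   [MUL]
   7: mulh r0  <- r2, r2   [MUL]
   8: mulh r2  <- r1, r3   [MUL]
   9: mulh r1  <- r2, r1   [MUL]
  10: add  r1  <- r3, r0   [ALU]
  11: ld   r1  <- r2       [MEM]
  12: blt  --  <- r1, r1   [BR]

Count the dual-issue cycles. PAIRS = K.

PAIRS = 2

  cy0 -> i0+i1 (st.MEM+mul.MUL) dual
  cy1 -> i2 (ld.MEM) RAW r3
  cy2 -> i3 (sll.ALU) RAW r1
  cy3 -> i4 (add.ALU) RAW r2
  cy4 -> i5+i6 (ld.MEM+mul.MUL) dual
  cy5 -> i7 (mulh.MUL) no-port MUL/MUL
  cy6 -> i8 (mulh.MUL) no-port MUL/MUL
  cy7 -> i9 (mulh.MUL) WAW r1
  cy8 -> i10 (add.ALU) WAW r1
  cy9 -> i11 (ld.MEM) no-port MEM/BR
  cy10 -> i12 (blt.BR) tail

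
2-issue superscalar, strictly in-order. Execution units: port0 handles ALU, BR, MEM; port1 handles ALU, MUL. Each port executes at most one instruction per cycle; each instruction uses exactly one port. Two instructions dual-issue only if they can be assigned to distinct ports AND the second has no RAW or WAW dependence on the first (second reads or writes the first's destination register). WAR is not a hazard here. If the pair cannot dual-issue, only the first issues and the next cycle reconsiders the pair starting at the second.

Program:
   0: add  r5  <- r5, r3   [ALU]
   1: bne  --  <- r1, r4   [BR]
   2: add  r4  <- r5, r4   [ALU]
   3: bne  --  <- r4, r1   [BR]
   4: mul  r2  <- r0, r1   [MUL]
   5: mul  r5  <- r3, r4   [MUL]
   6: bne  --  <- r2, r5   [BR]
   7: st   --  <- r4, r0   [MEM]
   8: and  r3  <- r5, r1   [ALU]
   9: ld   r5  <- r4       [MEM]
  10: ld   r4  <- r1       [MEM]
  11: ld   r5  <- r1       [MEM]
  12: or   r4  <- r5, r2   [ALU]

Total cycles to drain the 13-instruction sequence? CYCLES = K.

#0 head=0: add.ALU bne.BR i0,i1 2-wide
#1 head=2: add.ALU i2 RAW r4
#2 head=3: bne.BR mul.MUL i3,i4 2-wide
#3 head=5: mul.MUL i5 RAW r5
#4 head=6: bne.BR i6 no-port BR/MEM
#5 head=7: st.MEM and.ALU i7,i8 2-wide
#6 head=9: ld.MEM i9 no-port MEM/MEM
#7 head=10: ld.MEM i10 no-port MEM/MEM
#8 head=11: ld.MEM i11 RAW r5
#9 head=12: or.ALU i12 tail

CYCLES = 10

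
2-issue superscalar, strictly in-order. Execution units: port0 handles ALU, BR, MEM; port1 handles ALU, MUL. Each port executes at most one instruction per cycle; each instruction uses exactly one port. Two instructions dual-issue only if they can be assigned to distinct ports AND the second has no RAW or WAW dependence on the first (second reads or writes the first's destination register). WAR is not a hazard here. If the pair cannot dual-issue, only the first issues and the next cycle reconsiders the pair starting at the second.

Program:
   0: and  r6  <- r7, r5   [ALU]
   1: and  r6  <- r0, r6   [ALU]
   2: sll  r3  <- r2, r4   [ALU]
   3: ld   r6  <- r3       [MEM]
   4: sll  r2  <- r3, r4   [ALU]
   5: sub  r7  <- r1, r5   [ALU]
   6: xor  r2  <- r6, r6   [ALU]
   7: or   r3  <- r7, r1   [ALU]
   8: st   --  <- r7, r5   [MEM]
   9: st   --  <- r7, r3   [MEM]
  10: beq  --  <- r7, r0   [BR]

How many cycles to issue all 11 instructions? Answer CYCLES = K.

CYCLES = 7

  cy0 -> i0 (and.ALU) RAW+WAW r6
  cy1 -> i1/i2 (and.ALU;sll.ALU) dual
  cy2 -> i3/i4 (ld.MEM;sll.ALU) dual
  cy3 -> i5/i6 (sub.ALU;xor.ALU) dual
  cy4 -> i7/i8 (or.ALU;st.MEM) dual
  cy5 -> i9 (st.MEM) no-port MEM/BR
  cy6 -> i10 (beq.BR) tail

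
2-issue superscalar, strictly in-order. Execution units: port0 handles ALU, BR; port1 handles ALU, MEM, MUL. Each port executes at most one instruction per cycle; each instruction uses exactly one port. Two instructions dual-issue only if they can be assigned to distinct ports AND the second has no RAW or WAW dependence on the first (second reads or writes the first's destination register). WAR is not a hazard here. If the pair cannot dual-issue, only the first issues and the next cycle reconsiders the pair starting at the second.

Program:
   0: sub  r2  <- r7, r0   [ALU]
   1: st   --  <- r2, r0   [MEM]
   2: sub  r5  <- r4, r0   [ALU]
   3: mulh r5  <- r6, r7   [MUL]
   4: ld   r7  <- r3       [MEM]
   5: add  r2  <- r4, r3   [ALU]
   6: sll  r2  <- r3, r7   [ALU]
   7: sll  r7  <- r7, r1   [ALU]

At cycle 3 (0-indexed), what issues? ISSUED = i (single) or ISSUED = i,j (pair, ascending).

ISSUED = 4,5

[0] i0  sub.ALU  -- RAW r2
[1] i1/i2  st.MEM sub.ALU  -- 2-wide
[2] i3  mulh.MUL  -- no-port MUL/MEM
[3] i4/i5  ld.MEM add.ALU  -- 2-wide
[4] i6/i7  sll.ALU sll.ALU  -- 2-wide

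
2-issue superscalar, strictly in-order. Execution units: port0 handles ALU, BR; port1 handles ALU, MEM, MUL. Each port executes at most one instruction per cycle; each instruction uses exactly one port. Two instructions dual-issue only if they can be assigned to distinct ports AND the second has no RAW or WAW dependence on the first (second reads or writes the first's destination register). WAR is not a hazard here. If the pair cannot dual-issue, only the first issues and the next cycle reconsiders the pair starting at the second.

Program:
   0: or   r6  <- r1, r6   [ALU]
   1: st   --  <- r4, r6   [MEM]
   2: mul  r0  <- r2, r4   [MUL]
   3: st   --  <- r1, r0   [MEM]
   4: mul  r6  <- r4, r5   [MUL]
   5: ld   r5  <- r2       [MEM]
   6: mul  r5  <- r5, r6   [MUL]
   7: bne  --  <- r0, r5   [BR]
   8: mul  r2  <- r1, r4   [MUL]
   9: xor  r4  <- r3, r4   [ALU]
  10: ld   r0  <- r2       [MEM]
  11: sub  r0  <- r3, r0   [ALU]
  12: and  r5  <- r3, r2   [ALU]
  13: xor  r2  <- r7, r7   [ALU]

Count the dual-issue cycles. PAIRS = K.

PAIRS = 3

0. or @i0  | RAW r6
1. st @i1  | no-port MEM/MUL
2. mul @i2  | no-port MUL/MEM
3. st @i3  | no-port MEM/MUL
4. mul @i4  | no-port MUL/MEM
5. ld @i5  | no-port MEM/MUL
6. mul @i6  | RAW r5
7. bne;mul @i7/i8  | 2-wide
8. xor;ld @i9/i10  | 2-wide
9. sub;and @i11/i12  | 2-wide
10. xor @i13  | tail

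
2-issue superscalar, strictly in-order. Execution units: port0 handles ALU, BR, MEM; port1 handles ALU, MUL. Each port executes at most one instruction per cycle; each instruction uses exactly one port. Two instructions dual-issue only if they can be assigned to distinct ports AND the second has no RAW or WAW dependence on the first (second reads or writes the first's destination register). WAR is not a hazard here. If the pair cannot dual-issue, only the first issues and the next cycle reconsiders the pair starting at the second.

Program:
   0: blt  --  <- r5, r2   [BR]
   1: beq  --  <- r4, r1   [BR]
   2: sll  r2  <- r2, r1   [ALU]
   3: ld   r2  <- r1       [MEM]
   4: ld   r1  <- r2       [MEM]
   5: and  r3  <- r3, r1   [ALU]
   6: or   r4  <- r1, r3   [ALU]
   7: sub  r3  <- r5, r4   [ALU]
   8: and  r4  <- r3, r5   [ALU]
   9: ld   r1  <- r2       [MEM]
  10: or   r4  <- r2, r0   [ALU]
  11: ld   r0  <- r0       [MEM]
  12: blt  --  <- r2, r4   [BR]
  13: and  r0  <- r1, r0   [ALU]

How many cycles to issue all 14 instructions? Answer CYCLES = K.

#0 head=0: blt.BR i0 no-port BR/BR
#1 head=1: beq.BR/sll.ALU i1,i2 pair
#2 head=3: ld.MEM i3 no-port MEM/MEM
#3 head=4: ld.MEM i4 RAW r1
#4 head=5: and.ALU i5 RAW r3
#5 head=6: or.ALU i6 RAW r4
#6 head=7: sub.ALU i7 RAW r3
#7 head=8: and.ALU/ld.MEM i8,i9 pair
#8 head=10: or.ALU/ld.MEM i10,i11 pair
#9 head=12: blt.BR/and.ALU i12,i13 pair

CYCLES = 10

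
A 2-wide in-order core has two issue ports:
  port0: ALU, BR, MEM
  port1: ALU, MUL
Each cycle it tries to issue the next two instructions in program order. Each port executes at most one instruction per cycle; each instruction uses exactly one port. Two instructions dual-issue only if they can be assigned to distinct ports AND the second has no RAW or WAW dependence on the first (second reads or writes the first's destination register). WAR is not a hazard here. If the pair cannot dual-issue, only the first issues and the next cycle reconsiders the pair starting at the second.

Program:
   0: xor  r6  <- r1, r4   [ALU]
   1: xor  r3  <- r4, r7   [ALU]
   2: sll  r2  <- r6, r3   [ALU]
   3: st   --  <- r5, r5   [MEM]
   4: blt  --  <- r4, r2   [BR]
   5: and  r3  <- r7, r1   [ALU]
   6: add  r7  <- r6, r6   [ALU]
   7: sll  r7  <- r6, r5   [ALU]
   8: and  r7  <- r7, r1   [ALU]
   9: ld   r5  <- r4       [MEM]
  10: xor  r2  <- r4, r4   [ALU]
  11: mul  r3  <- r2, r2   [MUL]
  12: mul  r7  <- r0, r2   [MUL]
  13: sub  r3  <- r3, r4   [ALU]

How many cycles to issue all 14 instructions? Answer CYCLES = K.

  cy0 -> i0+i1 (xor.ALU;xor.ALU) pair
  cy1 -> i2+i3 (sll.ALU;st.MEM) pair
  cy2 -> i4+i5 (blt.BR;and.ALU) pair
  cy3 -> i6 (add.ALU) WAW r7
  cy4 -> i7 (sll.ALU) RAW+WAW r7
  cy5 -> i8+i9 (and.ALU;ld.MEM) pair
  cy6 -> i10 (xor.ALU) RAW r2
  cy7 -> i11 (mul.MUL) no-port MUL/MUL
  cy8 -> i12+i13 (mul.MUL;sub.ALU) pair

CYCLES = 9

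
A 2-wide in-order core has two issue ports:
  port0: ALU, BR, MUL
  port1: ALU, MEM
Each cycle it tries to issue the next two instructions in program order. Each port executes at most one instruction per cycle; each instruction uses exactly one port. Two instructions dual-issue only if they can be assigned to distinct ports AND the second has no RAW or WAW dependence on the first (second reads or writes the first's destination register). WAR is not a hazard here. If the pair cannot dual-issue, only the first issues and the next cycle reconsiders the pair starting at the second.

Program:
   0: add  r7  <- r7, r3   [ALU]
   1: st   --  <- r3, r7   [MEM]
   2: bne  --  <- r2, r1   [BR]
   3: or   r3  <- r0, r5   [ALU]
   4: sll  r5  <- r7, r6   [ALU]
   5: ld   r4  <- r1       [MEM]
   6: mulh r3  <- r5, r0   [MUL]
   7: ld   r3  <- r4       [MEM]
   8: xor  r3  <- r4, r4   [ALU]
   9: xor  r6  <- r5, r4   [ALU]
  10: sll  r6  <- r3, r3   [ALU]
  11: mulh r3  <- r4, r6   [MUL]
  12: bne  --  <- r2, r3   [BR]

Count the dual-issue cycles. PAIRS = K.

  cy0 -> i0 (add.ALU) RAW r7
  cy1 -> i1,i2 (st.MEM/bne.BR) pair
  cy2 -> i3,i4 (or.ALU/sll.ALU) pair
  cy3 -> i5,i6 (ld.MEM/mulh.MUL) pair
  cy4 -> i7 (ld.MEM) WAW r3
  cy5 -> i8,i9 (xor.ALU/xor.ALU) pair
  cy6 -> i10 (sll.ALU) RAW r6
  cy7 -> i11 (mulh.MUL) no-port MUL/BR
  cy8 -> i12 (bne.BR) tail

PAIRS = 4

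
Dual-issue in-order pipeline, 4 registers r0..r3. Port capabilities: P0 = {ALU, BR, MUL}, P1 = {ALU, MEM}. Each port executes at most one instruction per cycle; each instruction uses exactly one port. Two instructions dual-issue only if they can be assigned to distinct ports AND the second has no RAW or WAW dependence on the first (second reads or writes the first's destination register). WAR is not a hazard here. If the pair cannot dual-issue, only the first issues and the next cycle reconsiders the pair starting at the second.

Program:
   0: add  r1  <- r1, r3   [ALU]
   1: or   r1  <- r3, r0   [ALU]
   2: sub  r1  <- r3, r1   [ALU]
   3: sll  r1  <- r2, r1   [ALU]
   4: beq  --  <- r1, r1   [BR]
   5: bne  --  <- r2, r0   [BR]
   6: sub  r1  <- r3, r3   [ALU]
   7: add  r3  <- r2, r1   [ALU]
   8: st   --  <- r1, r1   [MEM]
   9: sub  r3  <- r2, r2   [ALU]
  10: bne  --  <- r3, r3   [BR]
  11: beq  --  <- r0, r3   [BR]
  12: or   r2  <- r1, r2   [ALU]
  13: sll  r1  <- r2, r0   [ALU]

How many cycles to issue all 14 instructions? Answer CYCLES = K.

CYCLES = 11

t=0 i0:add ; WAW r1
t=1 i1:or ; RAW+WAW r1
t=2 i2:sub ; RAW+WAW r1
t=3 i3:sll ; RAW r1
t=4 i4:beq ; no-port BR/BR
t=5 i5/i6:bne;sub ; pair
t=6 i7/i8:add;st ; pair
t=7 i9:sub ; RAW r3
t=8 i10:bne ; no-port BR/BR
t=9 i11/i12:beq;or ; pair
t=10 i13:sll ; tail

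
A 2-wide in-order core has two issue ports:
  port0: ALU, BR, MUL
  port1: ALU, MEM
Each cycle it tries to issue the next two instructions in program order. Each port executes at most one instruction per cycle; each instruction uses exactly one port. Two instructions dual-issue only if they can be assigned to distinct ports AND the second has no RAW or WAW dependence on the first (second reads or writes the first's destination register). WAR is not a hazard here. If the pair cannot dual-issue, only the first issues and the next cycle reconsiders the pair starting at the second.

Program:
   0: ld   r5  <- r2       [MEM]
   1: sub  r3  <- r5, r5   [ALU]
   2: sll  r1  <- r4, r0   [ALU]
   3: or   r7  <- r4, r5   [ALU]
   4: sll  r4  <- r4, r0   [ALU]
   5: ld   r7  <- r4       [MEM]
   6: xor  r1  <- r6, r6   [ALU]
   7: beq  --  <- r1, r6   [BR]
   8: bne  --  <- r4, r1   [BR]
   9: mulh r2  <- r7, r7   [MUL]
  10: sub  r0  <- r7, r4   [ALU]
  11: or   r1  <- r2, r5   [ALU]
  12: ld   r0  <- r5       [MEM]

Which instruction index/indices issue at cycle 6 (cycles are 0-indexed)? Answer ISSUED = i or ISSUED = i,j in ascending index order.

ISSUED = 9,10

0. ld @i0  | RAW r5
1. sub+sll @i1/i2  | dual
2. or+sll @i3/i4  | dual
3. ld+xor @i5/i6  | dual
4. beq @i7  | no-port BR/BR
5. bne @i8  | no-port BR/MUL
6. mulh+sub @i9/i10  | dual
7. or+ld @i11/i12  | dual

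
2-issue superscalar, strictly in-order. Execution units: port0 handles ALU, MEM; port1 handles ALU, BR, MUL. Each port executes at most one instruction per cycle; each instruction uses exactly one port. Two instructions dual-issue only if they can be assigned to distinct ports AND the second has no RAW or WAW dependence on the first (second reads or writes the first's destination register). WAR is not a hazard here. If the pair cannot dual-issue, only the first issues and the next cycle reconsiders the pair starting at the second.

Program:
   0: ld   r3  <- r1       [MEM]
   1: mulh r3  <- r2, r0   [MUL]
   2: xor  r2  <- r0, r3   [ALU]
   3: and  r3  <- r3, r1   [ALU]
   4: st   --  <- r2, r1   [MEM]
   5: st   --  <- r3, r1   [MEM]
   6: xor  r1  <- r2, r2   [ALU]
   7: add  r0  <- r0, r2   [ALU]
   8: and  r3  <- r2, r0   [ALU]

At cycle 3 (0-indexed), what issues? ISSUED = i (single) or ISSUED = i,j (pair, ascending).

0. ld.MEM @i0  | WAW r3
1. mulh.MUL @i1  | RAW r3
2. xor.ALU and.ALU @i2/i3  | pair
3. st.MEM @i4  | no-port MEM/MEM
4. st.MEM xor.ALU @i5/i6  | pair
5. add.ALU @i7  | RAW r0
6. and.ALU @i8  | tail

ISSUED = 4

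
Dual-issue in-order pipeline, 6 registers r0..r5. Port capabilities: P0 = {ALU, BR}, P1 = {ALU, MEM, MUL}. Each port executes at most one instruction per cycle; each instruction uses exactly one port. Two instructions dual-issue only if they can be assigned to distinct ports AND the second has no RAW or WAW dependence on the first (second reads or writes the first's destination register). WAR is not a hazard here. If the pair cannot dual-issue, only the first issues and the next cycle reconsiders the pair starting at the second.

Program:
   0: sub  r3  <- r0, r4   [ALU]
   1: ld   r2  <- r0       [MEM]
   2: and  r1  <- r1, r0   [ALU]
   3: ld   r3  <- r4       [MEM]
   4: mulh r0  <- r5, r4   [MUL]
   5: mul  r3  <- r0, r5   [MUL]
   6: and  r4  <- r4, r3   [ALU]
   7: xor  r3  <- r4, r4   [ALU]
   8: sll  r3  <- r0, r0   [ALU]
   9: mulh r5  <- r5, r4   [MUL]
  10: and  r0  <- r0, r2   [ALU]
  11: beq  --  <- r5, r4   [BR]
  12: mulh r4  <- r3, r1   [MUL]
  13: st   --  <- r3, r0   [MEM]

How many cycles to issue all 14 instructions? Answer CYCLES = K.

CYCLES = 10

[0] i0&i1  sub.ALU+ld.MEM  -- pair
[1] i2&i3  and.ALU+ld.MEM  -- pair
[2] i4  mulh.MUL  -- no-port MUL/MUL
[3] i5  mul.MUL  -- RAW r3
[4] i6  and.ALU  -- RAW r4
[5] i7  xor.ALU  -- WAW r3
[6] i8&i9  sll.ALU+mulh.MUL  -- pair
[7] i10&i11  and.ALU+beq.BR  -- pair
[8] i12  mulh.MUL  -- no-port MUL/MEM
[9] i13  st.MEM  -- tail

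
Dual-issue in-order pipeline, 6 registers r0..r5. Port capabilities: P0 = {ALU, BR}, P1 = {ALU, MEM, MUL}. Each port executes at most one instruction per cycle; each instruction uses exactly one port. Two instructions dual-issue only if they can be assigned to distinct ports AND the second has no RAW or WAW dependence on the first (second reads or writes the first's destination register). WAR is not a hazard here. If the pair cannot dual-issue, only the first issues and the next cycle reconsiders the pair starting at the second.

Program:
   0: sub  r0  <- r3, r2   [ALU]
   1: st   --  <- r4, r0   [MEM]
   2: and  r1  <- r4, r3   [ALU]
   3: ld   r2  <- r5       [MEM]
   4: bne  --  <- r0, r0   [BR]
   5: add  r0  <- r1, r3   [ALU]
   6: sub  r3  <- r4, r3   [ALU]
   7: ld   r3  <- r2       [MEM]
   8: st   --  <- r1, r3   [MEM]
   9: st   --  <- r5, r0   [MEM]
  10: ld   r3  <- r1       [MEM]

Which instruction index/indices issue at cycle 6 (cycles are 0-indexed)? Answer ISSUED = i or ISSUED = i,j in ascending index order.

[0] i0  sub  -- RAW r0
[1] i1/i2  st/and  -- dual
[2] i3/i4  ld/bne  -- dual
[3] i5/i6  add/sub  -- dual
[4] i7  ld  -- no-port MEM/MEM
[5] i8  st  -- no-port MEM/MEM
[6] i9  st  -- no-port MEM/MEM
[7] i10  ld  -- tail

ISSUED = 9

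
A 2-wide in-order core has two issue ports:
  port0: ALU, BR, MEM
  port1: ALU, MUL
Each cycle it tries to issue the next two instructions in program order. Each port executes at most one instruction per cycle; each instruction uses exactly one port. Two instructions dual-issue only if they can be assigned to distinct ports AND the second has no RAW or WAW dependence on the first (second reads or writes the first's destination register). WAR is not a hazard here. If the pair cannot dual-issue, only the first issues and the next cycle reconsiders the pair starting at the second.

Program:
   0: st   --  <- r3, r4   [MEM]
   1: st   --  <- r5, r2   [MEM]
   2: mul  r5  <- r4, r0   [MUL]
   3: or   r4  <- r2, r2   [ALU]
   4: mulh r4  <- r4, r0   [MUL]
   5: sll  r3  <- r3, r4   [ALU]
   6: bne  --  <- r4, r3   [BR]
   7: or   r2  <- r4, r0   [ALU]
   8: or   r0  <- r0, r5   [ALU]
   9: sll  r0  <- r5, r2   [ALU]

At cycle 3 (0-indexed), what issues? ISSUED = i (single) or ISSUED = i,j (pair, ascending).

ISSUED = 4

t=0 i0:st ; no-port MEM/MEM
t=1 i1,i2:st;mul ; 2-wide
t=2 i3:or ; RAW+WAW r4
t=3 i4:mulh ; RAW r4
t=4 i5:sll ; RAW r3
t=5 i6,i7:bne;or ; 2-wide
t=6 i8:or ; WAW r0
t=7 i9:sll ; tail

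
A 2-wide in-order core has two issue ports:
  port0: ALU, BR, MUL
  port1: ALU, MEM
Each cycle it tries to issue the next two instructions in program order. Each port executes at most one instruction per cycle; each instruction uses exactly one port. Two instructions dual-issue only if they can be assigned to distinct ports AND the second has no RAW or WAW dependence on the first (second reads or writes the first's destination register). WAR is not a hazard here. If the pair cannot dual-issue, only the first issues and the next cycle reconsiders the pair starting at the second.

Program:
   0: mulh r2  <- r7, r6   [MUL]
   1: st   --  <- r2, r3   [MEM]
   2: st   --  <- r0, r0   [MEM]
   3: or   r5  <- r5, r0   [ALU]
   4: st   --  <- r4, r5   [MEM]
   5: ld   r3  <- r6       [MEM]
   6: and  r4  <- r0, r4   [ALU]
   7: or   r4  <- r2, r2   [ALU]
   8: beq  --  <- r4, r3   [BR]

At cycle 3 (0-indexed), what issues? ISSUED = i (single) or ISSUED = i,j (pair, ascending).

#0 head=0: mulh.MUL i0 RAW r2
#1 head=1: st.MEM i1 no-port MEM/MEM
#2 head=2: st.MEM;or.ALU i2&i3 dual
#3 head=4: st.MEM i4 no-port MEM/MEM
#4 head=5: ld.MEM;and.ALU i5&i6 dual
#5 head=7: or.ALU i7 RAW r4
#6 head=8: beq.BR i8 tail

ISSUED = 4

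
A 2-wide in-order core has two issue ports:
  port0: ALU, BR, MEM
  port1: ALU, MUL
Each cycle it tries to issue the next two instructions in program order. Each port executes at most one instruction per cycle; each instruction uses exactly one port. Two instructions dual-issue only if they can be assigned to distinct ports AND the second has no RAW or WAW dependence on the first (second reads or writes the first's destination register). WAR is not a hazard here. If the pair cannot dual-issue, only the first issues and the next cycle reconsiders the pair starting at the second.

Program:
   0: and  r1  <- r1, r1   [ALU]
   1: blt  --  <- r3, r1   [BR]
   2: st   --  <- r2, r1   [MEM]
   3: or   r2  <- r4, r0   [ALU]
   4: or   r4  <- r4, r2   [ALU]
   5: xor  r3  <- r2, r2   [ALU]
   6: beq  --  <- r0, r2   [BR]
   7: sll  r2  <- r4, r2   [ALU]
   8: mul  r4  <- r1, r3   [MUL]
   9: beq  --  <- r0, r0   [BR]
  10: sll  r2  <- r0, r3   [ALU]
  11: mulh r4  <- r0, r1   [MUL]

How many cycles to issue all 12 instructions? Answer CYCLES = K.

0. and.ALU @i0  | RAW r1
1. blt.BR @i1  | no-port BR/MEM
2. st.MEM+or.ALU @i2,i3  | 2-wide
3. or.ALU+xor.ALU @i4,i5  | 2-wide
4. beq.BR+sll.ALU @i6,i7  | 2-wide
5. mul.MUL+beq.BR @i8,i9  | 2-wide
6. sll.ALU+mulh.MUL @i10,i11  | 2-wide

CYCLES = 7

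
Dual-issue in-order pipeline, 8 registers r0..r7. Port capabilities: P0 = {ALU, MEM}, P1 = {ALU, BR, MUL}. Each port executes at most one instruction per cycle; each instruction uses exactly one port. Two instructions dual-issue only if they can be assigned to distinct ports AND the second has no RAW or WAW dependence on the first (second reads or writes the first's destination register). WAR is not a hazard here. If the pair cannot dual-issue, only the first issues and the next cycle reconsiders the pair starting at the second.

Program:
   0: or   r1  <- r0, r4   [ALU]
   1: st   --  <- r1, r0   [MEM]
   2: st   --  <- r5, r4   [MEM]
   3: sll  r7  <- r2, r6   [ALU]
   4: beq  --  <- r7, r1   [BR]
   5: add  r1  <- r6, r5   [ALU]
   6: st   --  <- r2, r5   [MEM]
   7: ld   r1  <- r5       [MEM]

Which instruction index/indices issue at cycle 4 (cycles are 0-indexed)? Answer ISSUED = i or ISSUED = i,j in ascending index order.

ISSUED = 6

0. or @i0  | RAW r1
1. st @i1  | no-port MEM/MEM
2. st+sll @i2+i3  | 2-wide
3. beq+add @i4+i5  | 2-wide
4. st @i6  | no-port MEM/MEM
5. ld @i7  | tail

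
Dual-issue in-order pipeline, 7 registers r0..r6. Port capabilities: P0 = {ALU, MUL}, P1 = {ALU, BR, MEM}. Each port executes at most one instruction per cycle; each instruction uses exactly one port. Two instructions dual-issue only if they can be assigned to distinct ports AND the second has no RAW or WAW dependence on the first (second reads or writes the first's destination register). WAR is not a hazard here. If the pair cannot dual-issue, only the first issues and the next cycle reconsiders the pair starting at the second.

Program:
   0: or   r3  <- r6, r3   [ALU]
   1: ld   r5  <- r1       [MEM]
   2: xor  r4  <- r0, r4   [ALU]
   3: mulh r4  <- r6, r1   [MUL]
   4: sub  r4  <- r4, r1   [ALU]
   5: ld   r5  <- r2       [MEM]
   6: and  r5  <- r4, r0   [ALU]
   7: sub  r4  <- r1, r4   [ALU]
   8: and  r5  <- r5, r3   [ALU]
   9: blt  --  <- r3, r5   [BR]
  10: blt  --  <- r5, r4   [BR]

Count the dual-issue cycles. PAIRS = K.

[0] i0,i1  or.ALU+ld.MEM  -- 2-wide
[1] i2  xor.ALU  -- WAW r4
[2] i3  mulh.MUL  -- RAW+WAW r4
[3] i4,i5  sub.ALU+ld.MEM  -- 2-wide
[4] i6,i7  and.ALU+sub.ALU  -- 2-wide
[5] i8  and.ALU  -- RAW r5
[6] i9  blt.BR  -- no-port BR/BR
[7] i10  blt.BR  -- tail

PAIRS = 3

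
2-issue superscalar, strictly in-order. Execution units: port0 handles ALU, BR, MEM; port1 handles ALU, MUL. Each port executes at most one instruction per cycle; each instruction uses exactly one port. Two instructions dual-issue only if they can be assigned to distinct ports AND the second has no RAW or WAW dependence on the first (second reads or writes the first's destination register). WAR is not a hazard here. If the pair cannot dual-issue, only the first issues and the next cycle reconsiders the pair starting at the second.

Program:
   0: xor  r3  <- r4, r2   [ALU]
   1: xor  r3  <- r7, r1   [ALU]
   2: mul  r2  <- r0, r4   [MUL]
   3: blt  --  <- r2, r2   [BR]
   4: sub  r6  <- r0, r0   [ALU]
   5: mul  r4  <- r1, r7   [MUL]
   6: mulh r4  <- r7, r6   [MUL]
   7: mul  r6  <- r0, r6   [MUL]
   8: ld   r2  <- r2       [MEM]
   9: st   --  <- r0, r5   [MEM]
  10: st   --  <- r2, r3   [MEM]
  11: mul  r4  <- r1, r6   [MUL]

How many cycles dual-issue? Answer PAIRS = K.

PAIRS = 4

t=0 i0:xor.ALU ; WAW r3
t=1 i1&i2:xor.ALU/mul.MUL ; pair
t=2 i3&i4:blt.BR/sub.ALU ; pair
t=3 i5:mul.MUL ; no-port MUL/MUL
t=4 i6:mulh.MUL ; no-port MUL/MUL
t=5 i7&i8:mul.MUL/ld.MEM ; pair
t=6 i9:st.MEM ; no-port MEM/MEM
t=7 i10&i11:st.MEM/mul.MUL ; pair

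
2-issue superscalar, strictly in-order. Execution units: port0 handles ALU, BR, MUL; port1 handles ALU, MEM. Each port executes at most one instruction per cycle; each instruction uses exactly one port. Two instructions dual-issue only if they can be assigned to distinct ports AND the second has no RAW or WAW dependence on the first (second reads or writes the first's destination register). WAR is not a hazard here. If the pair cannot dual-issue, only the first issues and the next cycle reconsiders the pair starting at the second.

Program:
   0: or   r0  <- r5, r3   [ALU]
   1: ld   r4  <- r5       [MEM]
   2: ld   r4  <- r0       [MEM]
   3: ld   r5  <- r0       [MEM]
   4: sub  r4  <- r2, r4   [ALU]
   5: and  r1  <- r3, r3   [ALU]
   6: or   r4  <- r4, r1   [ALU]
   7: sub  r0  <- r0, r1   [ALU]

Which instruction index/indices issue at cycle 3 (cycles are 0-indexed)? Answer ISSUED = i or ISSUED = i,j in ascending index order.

ISSUED = 5

0. or.ALU ld.MEM @i0/i1  | dual
1. ld.MEM @i2  | no-port MEM/MEM
2. ld.MEM sub.ALU @i3/i4  | dual
3. and.ALU @i5  | RAW r1
4. or.ALU sub.ALU @i6/i7  | dual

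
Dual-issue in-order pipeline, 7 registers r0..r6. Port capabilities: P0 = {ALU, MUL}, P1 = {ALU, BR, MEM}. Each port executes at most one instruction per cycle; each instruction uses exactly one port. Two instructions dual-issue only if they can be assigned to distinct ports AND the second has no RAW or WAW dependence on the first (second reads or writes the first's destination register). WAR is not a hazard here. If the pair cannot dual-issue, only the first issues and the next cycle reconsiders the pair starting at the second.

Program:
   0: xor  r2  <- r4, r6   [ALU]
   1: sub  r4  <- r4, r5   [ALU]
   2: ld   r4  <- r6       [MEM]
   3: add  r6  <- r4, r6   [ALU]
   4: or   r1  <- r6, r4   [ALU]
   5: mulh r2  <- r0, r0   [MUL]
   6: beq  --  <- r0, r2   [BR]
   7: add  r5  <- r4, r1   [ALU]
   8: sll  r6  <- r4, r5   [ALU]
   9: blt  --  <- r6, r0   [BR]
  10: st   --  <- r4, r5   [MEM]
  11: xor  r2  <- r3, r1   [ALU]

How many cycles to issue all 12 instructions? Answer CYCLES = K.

[0] i0,i1  xor+sub  -- 2-wide
[1] i2  ld  -- RAW r4
[2] i3  add  -- RAW r6
[3] i4,i5  or+mulh  -- 2-wide
[4] i6,i7  beq+add  -- 2-wide
[5] i8  sll  -- RAW r6
[6] i9  blt  -- no-port BR/MEM
[7] i10,i11  st+xor  -- 2-wide

CYCLES = 8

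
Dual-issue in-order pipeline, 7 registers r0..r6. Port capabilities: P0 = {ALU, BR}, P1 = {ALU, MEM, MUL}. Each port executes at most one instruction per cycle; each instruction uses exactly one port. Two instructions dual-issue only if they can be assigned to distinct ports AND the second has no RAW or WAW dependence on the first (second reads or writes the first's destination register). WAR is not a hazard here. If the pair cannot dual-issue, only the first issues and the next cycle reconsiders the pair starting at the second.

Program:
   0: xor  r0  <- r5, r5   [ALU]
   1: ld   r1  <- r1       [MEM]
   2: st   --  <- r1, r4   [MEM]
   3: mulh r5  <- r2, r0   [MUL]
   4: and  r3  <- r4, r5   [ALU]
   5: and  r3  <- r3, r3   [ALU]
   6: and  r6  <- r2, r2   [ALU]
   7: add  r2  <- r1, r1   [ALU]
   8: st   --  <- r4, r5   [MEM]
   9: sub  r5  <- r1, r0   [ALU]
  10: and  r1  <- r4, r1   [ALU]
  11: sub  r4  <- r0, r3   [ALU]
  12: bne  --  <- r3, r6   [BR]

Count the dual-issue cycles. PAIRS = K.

  cy0 -> i0,i1 (xor ld) pair
  cy1 -> i2 (st) no-port MEM/MUL
  cy2 -> i3 (mulh) RAW r5
  cy3 -> i4 (and) RAW+WAW r3
  cy4 -> i5,i6 (and and) pair
  cy5 -> i7,i8 (add st) pair
  cy6 -> i9,i10 (sub and) pair
  cy7 -> i11,i12 (sub bne) pair

PAIRS = 5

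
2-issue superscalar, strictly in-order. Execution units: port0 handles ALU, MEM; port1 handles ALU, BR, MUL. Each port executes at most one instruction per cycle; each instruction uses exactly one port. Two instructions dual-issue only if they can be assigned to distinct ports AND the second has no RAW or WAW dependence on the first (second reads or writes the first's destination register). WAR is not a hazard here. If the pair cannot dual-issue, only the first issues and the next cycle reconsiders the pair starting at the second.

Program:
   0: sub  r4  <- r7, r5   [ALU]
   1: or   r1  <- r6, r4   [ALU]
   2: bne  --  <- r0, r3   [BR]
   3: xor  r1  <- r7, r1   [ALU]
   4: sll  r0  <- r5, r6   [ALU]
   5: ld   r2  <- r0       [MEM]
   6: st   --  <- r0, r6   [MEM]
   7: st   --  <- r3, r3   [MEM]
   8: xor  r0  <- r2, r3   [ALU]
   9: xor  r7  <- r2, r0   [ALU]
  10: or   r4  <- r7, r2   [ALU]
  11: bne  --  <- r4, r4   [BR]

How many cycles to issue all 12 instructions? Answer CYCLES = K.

CYCLES = 9

[0] i0  sub.ALU  -- RAW r4
[1] i1,i2  or.ALU/bne.BR  -- pair
[2] i3,i4  xor.ALU/sll.ALU  -- pair
[3] i5  ld.MEM  -- no-port MEM/MEM
[4] i6  st.MEM  -- no-port MEM/MEM
[5] i7,i8  st.MEM/xor.ALU  -- pair
[6] i9  xor.ALU  -- RAW r7
[7] i10  or.ALU  -- RAW r4
[8] i11  bne.BR  -- tail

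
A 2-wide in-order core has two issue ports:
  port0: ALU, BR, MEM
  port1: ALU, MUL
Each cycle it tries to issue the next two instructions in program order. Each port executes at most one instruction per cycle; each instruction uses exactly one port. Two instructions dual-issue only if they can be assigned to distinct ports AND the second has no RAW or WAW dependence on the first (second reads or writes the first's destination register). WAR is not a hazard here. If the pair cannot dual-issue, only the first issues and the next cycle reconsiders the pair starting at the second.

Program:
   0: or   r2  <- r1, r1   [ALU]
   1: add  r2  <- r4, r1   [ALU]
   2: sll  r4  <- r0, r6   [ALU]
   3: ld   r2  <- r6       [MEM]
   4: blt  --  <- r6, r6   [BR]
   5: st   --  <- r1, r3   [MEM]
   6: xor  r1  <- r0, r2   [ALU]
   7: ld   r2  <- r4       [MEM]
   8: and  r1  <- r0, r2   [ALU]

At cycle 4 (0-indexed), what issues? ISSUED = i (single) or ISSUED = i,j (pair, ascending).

#0 head=0: or i0 WAW r2
#1 head=1: add;sll i1,i2 dual
#2 head=3: ld i3 no-port MEM/BR
#3 head=4: blt i4 no-port BR/MEM
#4 head=5: st;xor i5,i6 dual
#5 head=7: ld i7 RAW r2
#6 head=8: and i8 tail

ISSUED = 5,6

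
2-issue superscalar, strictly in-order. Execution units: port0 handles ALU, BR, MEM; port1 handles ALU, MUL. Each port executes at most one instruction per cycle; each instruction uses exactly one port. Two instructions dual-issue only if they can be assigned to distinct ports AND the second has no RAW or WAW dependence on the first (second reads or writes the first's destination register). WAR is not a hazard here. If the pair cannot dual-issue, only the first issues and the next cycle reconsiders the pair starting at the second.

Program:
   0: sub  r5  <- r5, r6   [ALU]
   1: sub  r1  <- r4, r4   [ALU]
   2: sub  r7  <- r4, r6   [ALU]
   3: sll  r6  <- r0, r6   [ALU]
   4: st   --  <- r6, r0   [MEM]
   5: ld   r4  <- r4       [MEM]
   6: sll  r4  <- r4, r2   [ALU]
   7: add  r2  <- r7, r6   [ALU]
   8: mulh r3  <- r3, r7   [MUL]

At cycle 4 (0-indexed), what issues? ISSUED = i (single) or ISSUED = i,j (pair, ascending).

ISSUED = 6,7

c0: i0&i1 sub+sub  dual
c1: i2&i3 sub+sll  dual
c2: i4 st  no-port MEM/MEM
c3: i5 ld  RAW+WAW r4
c4: i6&i7 sll+add  dual
c5: i8 mulh  tail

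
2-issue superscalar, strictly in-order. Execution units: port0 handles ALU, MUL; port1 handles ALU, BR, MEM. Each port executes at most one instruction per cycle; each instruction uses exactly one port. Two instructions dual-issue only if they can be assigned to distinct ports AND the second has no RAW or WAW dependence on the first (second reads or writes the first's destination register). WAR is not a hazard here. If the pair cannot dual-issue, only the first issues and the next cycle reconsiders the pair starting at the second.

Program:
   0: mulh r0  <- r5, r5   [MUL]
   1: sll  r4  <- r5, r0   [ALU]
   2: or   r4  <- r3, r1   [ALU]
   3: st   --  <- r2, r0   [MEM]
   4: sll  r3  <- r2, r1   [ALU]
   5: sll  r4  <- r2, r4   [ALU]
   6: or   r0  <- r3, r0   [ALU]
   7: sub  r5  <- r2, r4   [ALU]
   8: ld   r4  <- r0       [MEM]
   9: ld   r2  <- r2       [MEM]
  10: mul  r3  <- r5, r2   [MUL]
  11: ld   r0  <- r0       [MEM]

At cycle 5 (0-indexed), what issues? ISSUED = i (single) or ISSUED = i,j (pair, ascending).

[0] i0  mulh.MUL  -- RAW r0
[1] i1  sll.ALU  -- WAW r4
[2] i2&i3  or.ALU;st.MEM  -- dual
[3] i4&i5  sll.ALU;sll.ALU  -- dual
[4] i6&i7  or.ALU;sub.ALU  -- dual
[5] i8  ld.MEM  -- no-port MEM/MEM
[6] i9  ld.MEM  -- RAW r2
[7] i10&i11  mul.MUL;ld.MEM  -- dual

ISSUED = 8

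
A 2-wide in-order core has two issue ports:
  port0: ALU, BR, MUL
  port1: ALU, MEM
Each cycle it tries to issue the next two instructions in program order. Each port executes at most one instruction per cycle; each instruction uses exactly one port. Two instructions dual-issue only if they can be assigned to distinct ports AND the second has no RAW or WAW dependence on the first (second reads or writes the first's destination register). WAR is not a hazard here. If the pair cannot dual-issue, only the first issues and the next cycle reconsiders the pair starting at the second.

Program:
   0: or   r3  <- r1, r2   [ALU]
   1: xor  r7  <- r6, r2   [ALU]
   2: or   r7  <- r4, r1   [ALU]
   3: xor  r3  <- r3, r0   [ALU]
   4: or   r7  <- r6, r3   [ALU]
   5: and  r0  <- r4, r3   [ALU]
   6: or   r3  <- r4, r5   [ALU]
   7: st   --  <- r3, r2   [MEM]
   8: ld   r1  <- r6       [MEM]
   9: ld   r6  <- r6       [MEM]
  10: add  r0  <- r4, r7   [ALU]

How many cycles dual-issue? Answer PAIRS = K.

c0: i0,i1 or.ALU xor.ALU  2-wide
c1: i2,i3 or.ALU xor.ALU  2-wide
c2: i4,i5 or.ALU and.ALU  2-wide
c3: i6 or.ALU  RAW r3
c4: i7 st.MEM  no-port MEM/MEM
c5: i8 ld.MEM  no-port MEM/MEM
c6: i9,i10 ld.MEM add.ALU  2-wide

PAIRS = 4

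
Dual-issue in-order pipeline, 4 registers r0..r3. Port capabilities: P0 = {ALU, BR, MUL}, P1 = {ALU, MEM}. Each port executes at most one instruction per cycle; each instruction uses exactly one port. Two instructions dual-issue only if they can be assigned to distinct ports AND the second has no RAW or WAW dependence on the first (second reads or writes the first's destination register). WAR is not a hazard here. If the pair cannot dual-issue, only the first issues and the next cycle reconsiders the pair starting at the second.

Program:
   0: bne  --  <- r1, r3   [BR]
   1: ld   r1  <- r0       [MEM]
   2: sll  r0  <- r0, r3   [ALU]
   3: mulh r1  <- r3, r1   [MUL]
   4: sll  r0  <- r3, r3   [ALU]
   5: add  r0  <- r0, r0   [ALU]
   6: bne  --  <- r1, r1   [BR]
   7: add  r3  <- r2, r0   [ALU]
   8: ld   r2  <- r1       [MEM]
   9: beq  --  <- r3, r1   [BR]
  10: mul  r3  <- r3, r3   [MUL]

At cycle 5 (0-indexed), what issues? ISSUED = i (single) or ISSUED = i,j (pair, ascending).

ISSUED = 9

t=0 i0/i1:bne ld ; 2-wide
t=1 i2/i3:sll mulh ; 2-wide
t=2 i4:sll ; RAW+WAW r0
t=3 i5/i6:add bne ; 2-wide
t=4 i7/i8:add ld ; 2-wide
t=5 i9:beq ; no-port BR/MUL
t=6 i10:mul ; tail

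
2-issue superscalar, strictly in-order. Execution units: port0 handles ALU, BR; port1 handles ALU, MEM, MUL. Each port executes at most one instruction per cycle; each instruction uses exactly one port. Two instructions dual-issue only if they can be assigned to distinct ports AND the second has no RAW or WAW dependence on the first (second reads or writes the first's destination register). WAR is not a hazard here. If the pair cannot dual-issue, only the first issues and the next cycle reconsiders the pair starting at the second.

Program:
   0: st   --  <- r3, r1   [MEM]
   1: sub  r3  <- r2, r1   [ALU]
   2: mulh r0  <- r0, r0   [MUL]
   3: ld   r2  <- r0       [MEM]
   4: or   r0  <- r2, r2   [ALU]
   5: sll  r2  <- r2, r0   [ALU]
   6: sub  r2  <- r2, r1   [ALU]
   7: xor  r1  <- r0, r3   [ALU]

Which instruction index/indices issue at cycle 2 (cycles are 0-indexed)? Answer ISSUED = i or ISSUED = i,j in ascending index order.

0. st+sub @i0/i1  | dual
1. mulh @i2  | no-port MUL/MEM
2. ld @i3  | RAW r2
3. or @i4  | RAW r0
4. sll @i5  | RAW+WAW r2
5. sub+xor @i6/i7  | dual

ISSUED = 3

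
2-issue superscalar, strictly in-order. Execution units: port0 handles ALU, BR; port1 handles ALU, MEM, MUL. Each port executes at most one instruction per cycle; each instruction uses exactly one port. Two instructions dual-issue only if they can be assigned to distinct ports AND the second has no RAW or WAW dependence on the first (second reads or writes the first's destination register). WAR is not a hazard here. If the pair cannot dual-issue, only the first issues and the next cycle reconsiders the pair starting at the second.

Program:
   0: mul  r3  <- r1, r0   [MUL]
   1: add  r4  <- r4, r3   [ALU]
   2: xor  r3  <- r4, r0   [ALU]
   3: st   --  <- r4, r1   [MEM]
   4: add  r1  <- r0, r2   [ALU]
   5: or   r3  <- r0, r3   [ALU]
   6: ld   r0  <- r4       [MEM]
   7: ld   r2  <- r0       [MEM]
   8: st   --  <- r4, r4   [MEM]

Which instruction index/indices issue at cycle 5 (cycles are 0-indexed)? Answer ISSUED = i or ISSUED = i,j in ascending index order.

ISSUED = 7

[0] i0  mul  -- RAW r3
[1] i1  add  -- RAW r4
[2] i2+i3  xor;st  -- pair
[3] i4+i5  add;or  -- pair
[4] i6  ld  -- no-port MEM/MEM
[5] i7  ld  -- no-port MEM/MEM
[6] i8  st  -- tail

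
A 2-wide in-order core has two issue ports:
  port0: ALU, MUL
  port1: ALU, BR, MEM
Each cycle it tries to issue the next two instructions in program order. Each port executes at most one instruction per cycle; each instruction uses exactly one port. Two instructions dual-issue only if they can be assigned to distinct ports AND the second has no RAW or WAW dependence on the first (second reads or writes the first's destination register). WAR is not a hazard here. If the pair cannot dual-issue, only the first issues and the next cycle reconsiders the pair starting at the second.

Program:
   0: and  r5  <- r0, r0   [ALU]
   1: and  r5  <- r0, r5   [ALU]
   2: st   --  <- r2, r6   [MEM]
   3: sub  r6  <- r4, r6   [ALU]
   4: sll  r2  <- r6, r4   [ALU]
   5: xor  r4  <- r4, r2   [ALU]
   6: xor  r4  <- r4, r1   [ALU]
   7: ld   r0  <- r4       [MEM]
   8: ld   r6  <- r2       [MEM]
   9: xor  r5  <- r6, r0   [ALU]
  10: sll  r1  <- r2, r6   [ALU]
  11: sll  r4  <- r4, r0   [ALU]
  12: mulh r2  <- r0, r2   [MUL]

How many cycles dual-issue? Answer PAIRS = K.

PAIRS = 3

  cy0 -> i0 (and) RAW+WAW r5
  cy1 -> i1,i2 (and;st) dual
  cy2 -> i3 (sub) RAW r6
  cy3 -> i4 (sll) RAW r2
  cy4 -> i5 (xor) RAW+WAW r4
  cy5 -> i6 (xor) RAW r4
  cy6 -> i7 (ld) no-port MEM/MEM
  cy7 -> i8 (ld) RAW r6
  cy8 -> i9,i10 (xor;sll) dual
  cy9 -> i11,i12 (sll;mulh) dual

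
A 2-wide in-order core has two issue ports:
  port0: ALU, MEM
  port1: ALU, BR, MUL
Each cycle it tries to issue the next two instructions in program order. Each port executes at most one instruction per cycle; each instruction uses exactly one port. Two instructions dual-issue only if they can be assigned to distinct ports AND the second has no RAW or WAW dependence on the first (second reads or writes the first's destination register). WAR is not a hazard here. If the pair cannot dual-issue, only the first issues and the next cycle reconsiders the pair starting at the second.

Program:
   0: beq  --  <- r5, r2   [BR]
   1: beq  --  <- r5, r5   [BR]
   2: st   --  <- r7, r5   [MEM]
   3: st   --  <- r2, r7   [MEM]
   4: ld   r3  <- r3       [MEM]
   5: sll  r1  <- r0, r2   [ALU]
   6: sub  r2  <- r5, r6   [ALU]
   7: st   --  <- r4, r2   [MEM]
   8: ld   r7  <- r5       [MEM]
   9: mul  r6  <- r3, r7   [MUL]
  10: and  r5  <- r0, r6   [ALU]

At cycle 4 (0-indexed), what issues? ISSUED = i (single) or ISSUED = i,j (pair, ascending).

c0: i0 beq  no-port BR/BR
c1: i1&i2 beq;st  dual
c2: i3 st  no-port MEM/MEM
c3: i4&i5 ld;sll  dual
c4: i6 sub  RAW r2
c5: i7 st  no-port MEM/MEM
c6: i8 ld  RAW r7
c7: i9 mul  RAW r6
c8: i10 and  tail

ISSUED = 6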